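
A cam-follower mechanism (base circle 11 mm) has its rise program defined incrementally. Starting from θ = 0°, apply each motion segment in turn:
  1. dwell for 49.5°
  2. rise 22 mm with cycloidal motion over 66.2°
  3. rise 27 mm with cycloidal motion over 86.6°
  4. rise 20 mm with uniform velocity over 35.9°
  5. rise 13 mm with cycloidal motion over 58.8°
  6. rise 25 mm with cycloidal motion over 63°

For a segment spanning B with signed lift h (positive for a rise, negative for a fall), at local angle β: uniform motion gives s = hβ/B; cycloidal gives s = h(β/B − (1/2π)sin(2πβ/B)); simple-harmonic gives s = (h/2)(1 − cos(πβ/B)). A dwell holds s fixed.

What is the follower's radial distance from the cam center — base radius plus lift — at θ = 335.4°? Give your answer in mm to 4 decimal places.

seg 1 [0°–49.5°] dwell: s stays 0.0000
seg 2 [49.5°–115.7°] cycloidal, h=22: full span → s += 22 → s = 22.0000
seg 3 [115.7°–202.3°] cycloidal, h=27: full span → s += 27 → s = 49.0000
seg 4 [202.3°–238.2°] uniform, h=20: full span → s += 20 → s = 69.0000
seg 5 [238.2°–297°] cycloidal, h=13: full span → s += 13 → s = 82.0000
seg 6 [297°–360°] cycloidal, h=25: θ=335.4° here. β=38.4, B=63. 25·(0.6095 − sin(2π·0.6095)/(2π)) = 17.7651 → s = 99.7651
radial distance = base radius + s = 11 + 99.7651 = 110.7651

110.7651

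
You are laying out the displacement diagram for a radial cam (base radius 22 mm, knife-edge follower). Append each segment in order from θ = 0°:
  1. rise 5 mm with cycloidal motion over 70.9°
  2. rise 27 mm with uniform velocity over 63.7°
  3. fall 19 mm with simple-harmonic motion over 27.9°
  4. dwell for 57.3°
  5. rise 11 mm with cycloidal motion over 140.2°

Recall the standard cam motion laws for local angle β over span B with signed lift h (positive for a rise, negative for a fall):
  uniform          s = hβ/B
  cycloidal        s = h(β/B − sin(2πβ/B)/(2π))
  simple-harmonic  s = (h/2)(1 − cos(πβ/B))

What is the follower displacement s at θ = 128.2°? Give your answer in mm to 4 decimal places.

seg 1 [0°–70.9°] cycloidal, h=5: full span → s += 5 → s = 5.0000
seg 2 [70.9°–134.6°] uniform, h=27: θ=128.2° here. β=57.3, B=63.7. 27·57.3/63.7 = 24.2873 → s = 29.2873

29.2873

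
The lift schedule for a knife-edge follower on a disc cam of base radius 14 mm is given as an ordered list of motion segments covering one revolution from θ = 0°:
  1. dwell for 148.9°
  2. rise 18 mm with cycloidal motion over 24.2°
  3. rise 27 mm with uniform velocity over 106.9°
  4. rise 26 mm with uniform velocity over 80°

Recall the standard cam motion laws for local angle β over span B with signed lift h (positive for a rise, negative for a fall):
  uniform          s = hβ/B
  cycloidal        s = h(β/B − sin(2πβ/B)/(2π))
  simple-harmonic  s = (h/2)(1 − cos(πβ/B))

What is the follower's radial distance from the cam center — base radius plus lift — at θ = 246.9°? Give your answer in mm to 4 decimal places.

seg 1 [0°–148.9°] dwell: s stays 0.0000
seg 2 [148.9°–173.1°] cycloidal, h=18: full span → s += 18 → s = 18.0000
seg 3 [173.1°–280°] uniform, h=27: θ=246.9° here. β=73.8, B=106.9. 27·73.8/106.9 = 18.6399 → s = 36.6399
radial distance = base radius + s = 14 + 36.6399 = 50.6399

50.6399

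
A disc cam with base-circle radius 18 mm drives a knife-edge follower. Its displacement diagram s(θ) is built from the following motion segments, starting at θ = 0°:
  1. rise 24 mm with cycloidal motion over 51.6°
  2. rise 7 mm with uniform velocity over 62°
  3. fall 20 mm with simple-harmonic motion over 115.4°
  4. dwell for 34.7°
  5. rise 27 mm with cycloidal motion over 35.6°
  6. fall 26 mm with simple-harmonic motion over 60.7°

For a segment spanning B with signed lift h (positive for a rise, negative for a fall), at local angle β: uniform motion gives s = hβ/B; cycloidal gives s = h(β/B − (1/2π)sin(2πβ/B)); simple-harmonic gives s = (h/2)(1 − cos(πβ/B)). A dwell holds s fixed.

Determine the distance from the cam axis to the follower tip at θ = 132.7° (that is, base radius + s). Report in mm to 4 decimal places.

seg 1 [0°–51.6°] cycloidal, h=24: full span → s += 24 → s = 24.0000
seg 2 [51.6°–113.6°] uniform, h=7: full span → s += 7 → s = 31.0000
seg 3 [113.6°–229°] simple-harmonic, h=-20: θ=132.7° here. β=19.1, B=115.4. -20/2·(1 − cos(π·0.1655)) = -1.3217 → s = 29.6783
radial distance = base radius + s = 18 + 29.6783 = 47.6783

47.6783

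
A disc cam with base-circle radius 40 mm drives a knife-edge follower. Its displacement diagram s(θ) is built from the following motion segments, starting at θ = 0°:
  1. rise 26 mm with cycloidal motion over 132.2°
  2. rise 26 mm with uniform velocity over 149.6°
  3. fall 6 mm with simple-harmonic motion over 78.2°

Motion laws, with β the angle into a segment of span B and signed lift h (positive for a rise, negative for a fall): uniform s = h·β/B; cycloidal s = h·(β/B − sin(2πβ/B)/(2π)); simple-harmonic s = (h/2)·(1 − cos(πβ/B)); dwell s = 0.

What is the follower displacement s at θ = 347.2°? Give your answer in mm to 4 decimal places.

seg 1 [0°–132.2°] cycloidal, h=26: full span → s += 26 → s = 26.0000
seg 2 [132.2°–281.8°] uniform, h=26: full span → s += 26 → s = 52.0000
seg 3 [281.8°–360°] simple-harmonic, h=-6: θ=347.2° here. β=65.4, B=78.2. -6/2·(1 − cos(π·0.8363)) = -5.6120 → s = 46.3880

46.3880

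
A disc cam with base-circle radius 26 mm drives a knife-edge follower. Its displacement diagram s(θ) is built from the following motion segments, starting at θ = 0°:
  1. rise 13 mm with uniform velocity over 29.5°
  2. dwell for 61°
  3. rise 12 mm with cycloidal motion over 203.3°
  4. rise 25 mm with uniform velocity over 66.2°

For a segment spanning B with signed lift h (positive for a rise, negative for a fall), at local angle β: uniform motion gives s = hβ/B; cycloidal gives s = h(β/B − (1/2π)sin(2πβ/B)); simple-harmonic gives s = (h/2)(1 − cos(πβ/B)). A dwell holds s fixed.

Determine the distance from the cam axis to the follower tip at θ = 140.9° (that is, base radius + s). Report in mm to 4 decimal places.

seg 1 [0°–29.5°] uniform, h=13: full span → s += 13 → s = 13.0000
seg 2 [29.5°–90.5°] dwell: s stays 13.0000
seg 3 [90.5°–293.8°] cycloidal, h=12: θ=140.9° here. β=50.4, B=203.3. 12·(0.2479 − sin(2π·0.2479)/(2π)) = 1.0652 → s = 14.0652
radial distance = base radius + s = 26 + 14.0652 = 40.0652

40.0652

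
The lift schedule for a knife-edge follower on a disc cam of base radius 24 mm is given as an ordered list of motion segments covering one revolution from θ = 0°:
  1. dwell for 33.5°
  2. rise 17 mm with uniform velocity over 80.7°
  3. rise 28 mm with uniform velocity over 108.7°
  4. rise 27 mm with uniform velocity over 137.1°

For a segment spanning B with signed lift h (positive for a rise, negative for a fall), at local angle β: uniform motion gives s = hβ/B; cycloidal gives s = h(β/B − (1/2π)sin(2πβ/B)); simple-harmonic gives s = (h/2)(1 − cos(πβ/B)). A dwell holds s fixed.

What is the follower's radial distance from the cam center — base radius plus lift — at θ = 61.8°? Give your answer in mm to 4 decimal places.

seg 1 [0°–33.5°] dwell: s stays 0.0000
seg 2 [33.5°–114.2°] uniform, h=17: θ=61.8° here. β=28.3, B=80.7. 17·28.3/80.7 = 5.9616 → s = 5.9616
radial distance = base radius + s = 24 + 5.9616 = 29.9616

29.9616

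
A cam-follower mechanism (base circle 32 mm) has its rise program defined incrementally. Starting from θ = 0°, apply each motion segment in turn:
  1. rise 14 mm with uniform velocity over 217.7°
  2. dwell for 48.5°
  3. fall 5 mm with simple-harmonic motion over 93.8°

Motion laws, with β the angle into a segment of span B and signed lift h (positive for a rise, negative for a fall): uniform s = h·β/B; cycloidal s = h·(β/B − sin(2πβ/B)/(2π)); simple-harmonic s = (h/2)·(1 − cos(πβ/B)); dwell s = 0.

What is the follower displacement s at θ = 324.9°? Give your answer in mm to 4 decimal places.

seg 1 [0°–217.7°] uniform, h=14: full span → s += 14 → s = 14.0000
seg 2 [217.7°–266.2°] dwell: s stays 14.0000
seg 3 [266.2°–360°] simple-harmonic, h=-5: θ=324.9° here. β=58.7, B=93.8. -5/2·(1 − cos(π·0.6258)) = -3.4625 → s = 10.5375

10.5375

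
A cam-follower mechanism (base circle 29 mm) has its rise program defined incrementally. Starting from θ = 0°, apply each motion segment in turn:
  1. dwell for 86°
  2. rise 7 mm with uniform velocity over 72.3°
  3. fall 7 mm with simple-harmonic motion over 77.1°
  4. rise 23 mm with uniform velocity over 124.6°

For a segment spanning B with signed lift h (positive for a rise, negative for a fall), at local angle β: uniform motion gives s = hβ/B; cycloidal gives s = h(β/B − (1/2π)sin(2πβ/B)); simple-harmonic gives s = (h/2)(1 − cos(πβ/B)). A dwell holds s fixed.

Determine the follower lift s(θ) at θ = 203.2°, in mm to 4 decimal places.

seg 1 [0°–86°] dwell: s stays 0.0000
seg 2 [86°–158.3°] uniform, h=7: full span → s += 7 → s = 7.0000
seg 3 [158.3°–235.4°] simple-harmonic, h=-7: θ=203.2° here. β=44.9, B=77.1. -7/2·(1 − cos(π·0.5824)) = -4.3955 → s = 2.6045

2.6045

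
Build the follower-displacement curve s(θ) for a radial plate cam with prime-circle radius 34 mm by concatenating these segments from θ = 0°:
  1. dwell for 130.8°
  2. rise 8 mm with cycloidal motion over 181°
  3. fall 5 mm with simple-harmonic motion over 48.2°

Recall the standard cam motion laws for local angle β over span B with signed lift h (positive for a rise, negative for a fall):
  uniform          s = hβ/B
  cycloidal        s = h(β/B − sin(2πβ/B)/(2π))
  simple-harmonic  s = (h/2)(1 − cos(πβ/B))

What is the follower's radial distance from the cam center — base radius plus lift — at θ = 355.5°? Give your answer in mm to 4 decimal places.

seg 1 [0°–130.8°] dwell: s stays 0.0000
seg 2 [130.8°–311.8°] cycloidal, h=8: full span → s += 8 → s = 8.0000
seg 3 [311.8°–360°] simple-harmonic, h=-5: θ=355.5° here. β=43.7, B=48.2. -5/2·(1 − cos(π·0.9066)) = -4.8932 → s = 3.1068
radial distance = base radius + s = 34 + 3.1068 = 37.1068

37.1068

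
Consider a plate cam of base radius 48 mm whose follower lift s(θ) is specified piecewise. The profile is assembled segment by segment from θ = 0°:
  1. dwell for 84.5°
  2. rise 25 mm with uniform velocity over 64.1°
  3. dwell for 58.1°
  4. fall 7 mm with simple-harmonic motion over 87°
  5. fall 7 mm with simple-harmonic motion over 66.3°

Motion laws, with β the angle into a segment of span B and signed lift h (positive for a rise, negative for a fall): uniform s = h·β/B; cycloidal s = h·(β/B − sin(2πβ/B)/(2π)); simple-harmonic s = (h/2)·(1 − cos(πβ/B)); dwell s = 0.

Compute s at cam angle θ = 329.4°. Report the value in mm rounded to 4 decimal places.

seg 1 [0°–84.5°] dwell: s stays 0.0000
seg 2 [84.5°–148.6°] uniform, h=25: full span → s += 25 → s = 25.0000
seg 3 [148.6°–206.7°] dwell: s stays 25.0000
seg 4 [206.7°–293.7°] simple-harmonic, h=-7: full span → s += -7 → s = 18.0000
seg 5 [293.7°–360°] simple-harmonic, h=-7: θ=329.4° here. β=35.7, B=66.3. -7/2·(1 − cos(π·0.5385)) = -3.9219 → s = 14.0781

14.0781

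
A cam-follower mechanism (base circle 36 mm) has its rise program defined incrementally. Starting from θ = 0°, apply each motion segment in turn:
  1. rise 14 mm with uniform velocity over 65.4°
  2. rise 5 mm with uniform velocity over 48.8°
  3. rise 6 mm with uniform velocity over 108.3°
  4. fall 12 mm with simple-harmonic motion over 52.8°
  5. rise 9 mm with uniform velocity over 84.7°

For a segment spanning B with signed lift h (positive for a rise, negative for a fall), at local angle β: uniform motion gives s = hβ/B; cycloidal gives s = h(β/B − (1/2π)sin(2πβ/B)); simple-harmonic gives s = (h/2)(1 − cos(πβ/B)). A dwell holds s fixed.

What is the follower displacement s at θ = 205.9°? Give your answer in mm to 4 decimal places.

seg 1 [0°–65.4°] uniform, h=14: full span → s += 14 → s = 14.0000
seg 2 [65.4°–114.2°] uniform, h=5: full span → s += 5 → s = 19.0000
seg 3 [114.2°–222.5°] uniform, h=6: θ=205.9° here. β=91.7, B=108.3. 6·91.7/108.3 = 5.0803 → s = 24.0803

24.0803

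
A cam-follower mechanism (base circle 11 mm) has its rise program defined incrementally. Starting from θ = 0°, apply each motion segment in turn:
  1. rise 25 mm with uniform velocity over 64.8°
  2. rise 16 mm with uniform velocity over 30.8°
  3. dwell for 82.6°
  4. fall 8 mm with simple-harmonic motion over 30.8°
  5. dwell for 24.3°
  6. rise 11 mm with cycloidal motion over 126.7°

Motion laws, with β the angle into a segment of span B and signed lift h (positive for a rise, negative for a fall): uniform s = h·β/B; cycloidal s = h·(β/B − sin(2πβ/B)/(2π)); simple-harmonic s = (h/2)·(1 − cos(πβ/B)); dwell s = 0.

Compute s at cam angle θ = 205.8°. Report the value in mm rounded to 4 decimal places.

seg 1 [0°–64.8°] uniform, h=25: full span → s += 25 → s = 25.0000
seg 2 [64.8°–95.6°] uniform, h=16: full span → s += 16 → s = 41.0000
seg 3 [95.6°–178.2°] dwell: s stays 41.0000
seg 4 [178.2°–209°] simple-harmonic, h=-8: θ=205.8° here. β=27.6, B=30.8. -8/2·(1 − cos(π·0.8961)) = -7.7888 → s = 33.2112

33.2112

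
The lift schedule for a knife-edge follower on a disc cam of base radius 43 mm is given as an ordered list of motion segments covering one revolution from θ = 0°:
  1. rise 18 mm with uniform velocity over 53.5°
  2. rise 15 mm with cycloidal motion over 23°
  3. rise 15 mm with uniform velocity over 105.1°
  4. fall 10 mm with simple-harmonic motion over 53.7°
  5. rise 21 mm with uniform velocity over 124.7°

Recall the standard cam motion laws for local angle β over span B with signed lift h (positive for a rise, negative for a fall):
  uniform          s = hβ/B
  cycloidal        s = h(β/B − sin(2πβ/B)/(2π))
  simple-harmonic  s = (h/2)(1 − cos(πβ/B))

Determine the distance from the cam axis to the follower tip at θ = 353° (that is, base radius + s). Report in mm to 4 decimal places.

seg 1 [0°–53.5°] uniform, h=18: full span → s += 18 → s = 18.0000
seg 2 [53.5°–76.5°] cycloidal, h=15: full span → s += 15 → s = 33.0000
seg 3 [76.5°–181.6°] uniform, h=15: full span → s += 15 → s = 48.0000
seg 4 [181.6°–235.3°] simple-harmonic, h=-10: full span → s += -10 → s = 38.0000
seg 5 [235.3°–360°] uniform, h=21: θ=353° here. β=117.7, B=124.7. 21·117.7/124.7 = 19.8212 → s = 57.8212
radial distance = base radius + s = 43 + 57.8212 = 100.8212

100.8212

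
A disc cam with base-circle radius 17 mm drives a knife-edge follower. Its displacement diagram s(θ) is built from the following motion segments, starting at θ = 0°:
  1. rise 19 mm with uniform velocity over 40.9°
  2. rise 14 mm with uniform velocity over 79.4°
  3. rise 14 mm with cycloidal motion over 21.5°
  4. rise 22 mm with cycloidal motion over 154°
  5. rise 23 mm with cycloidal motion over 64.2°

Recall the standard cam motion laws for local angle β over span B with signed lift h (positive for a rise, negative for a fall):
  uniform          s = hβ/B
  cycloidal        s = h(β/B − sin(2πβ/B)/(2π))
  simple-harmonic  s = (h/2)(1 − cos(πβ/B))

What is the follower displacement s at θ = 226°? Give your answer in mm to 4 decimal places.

seg 1 [0°–40.9°] uniform, h=19: full span → s += 19 → s = 19.0000
seg 2 [40.9°–120.3°] uniform, h=14: full span → s += 14 → s = 33.0000
seg 3 [120.3°–141.8°] cycloidal, h=14: full span → s += 14 → s = 47.0000
seg 4 [141.8°–295.8°] cycloidal, h=22: θ=226° here. β=84.2, B=154. 22·(0.5468 − sin(2π·0.5468)/(2π)) = 13.0424 → s = 60.0424

60.0424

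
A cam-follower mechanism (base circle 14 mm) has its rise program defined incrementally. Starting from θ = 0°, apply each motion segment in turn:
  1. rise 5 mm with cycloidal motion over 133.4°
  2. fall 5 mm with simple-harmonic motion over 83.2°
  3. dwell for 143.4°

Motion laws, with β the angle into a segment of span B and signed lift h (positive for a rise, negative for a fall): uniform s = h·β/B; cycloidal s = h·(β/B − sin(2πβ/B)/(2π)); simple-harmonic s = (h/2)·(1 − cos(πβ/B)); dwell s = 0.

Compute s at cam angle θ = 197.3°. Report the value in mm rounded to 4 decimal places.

seg 1 [0°–133.4°] cycloidal, h=5: full span → s += 5 → s = 5.0000
seg 2 [133.4°–216.6°] simple-harmonic, h=-5: θ=197.3° here. β=63.9, B=83.2. -5/2·(1 − cos(π·0.7680)) = -4.3650 → s = 0.6350

0.6350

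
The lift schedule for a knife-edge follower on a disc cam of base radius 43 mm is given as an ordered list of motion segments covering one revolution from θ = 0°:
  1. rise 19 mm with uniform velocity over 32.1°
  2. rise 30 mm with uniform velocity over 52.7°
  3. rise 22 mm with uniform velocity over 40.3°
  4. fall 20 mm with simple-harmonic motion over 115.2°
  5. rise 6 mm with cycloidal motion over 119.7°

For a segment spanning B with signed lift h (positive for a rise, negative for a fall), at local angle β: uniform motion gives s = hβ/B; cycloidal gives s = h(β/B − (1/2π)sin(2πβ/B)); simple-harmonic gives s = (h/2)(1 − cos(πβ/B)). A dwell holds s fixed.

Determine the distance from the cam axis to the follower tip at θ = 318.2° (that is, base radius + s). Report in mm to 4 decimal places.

seg 1 [0°–32.1°] uniform, h=19: full span → s += 19 → s = 19.0000
seg 2 [32.1°–84.8°] uniform, h=30: full span → s += 30 → s = 49.0000
seg 3 [84.8°–125.1°] uniform, h=22: full span → s += 22 → s = 71.0000
seg 4 [125.1°–240.3°] simple-harmonic, h=-20: full span → s += -20 → s = 51.0000
seg 5 [240.3°–360°] cycloidal, h=6: θ=318.2° here. β=77.9, B=119.7. 6·(0.6508 − sin(2π·0.6508)/(2π)) = 4.6801 → s = 55.6801
radial distance = base radius + s = 43 + 55.6801 = 98.6801

98.6801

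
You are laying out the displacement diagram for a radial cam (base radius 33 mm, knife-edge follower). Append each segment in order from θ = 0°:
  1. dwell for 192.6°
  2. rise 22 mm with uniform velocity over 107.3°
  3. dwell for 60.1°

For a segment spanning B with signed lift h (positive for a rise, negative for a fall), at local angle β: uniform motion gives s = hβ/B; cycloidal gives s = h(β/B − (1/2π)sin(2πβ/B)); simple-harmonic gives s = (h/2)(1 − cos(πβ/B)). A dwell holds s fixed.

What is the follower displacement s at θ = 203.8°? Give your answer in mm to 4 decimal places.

seg 1 [0°–192.6°] dwell: s stays 0.0000
seg 2 [192.6°–299.9°] uniform, h=22: θ=203.8° here. β=11.2, B=107.3. 22·11.2/107.3 = 2.2964 → s = 2.2964

2.2964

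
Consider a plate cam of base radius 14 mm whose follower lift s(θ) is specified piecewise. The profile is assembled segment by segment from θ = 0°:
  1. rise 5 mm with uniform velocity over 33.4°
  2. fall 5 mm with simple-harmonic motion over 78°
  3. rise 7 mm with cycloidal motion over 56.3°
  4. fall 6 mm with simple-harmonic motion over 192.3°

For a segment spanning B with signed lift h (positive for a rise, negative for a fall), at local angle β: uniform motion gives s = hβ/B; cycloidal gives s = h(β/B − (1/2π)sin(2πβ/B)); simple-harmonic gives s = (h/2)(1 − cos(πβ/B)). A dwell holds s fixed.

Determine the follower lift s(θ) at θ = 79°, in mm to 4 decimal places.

seg 1 [0°–33.4°] uniform, h=5: full span → s += 5 → s = 5.0000
seg 2 [33.4°–111.4°] simple-harmonic, h=-5: θ=79° here. β=45.6, B=78. -5/2·(1 − cos(π·0.5846)) = -3.1568 → s = 1.8432

1.8432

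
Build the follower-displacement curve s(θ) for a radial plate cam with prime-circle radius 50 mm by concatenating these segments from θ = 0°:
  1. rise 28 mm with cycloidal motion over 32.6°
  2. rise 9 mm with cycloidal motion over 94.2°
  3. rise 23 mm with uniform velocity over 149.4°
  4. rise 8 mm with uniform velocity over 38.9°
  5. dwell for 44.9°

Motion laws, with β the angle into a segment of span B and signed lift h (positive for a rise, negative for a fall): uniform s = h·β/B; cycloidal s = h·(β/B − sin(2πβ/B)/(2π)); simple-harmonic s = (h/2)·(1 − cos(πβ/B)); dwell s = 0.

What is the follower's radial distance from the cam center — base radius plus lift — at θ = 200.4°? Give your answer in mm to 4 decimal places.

seg 1 [0°–32.6°] cycloidal, h=28: full span → s += 28 → s = 28.0000
seg 2 [32.6°–126.8°] cycloidal, h=9: full span → s += 9 → s = 37.0000
seg 3 [126.8°–276.2°] uniform, h=23: θ=200.4° here. β=73.6, B=149.4. 23·73.6/149.4 = 11.3307 → s = 48.3307
radial distance = base radius + s = 50 + 48.3307 = 98.3307

98.3307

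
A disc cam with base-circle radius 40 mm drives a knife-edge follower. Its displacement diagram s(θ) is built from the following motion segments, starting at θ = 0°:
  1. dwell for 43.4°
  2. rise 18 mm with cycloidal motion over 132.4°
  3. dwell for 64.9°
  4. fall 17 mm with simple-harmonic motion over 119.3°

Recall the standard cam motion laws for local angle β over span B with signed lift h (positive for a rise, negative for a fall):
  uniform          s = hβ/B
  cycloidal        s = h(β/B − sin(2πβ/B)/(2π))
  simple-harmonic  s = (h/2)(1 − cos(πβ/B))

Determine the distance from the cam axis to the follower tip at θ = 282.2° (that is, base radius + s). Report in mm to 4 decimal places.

seg 1 [0°–43.4°] dwell: s stays 0.0000
seg 2 [43.4°–175.8°] cycloidal, h=18: full span → s += 18 → s = 18.0000
seg 3 [175.8°–240.7°] dwell: s stays 18.0000
seg 4 [240.7°–360°] simple-harmonic, h=-17: θ=282.2° here. β=41.5, B=119.3. -17/2·(1 − cos(π·0.3479)) = -4.5903 → s = 13.4097
radial distance = base radius + s = 40 + 13.4097 = 53.4097

53.4097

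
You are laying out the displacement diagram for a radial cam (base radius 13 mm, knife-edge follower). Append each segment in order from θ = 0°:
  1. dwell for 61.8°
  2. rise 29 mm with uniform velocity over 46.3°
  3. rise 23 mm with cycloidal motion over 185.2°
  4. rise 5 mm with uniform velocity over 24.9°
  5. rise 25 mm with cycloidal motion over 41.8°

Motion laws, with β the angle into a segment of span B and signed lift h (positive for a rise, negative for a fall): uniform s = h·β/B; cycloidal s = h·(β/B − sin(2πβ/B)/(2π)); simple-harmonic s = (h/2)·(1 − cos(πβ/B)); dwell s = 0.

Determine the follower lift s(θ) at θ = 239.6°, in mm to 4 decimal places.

seg 1 [0°–61.8°] dwell: s stays 0.0000
seg 2 [61.8°–108.1°] uniform, h=29: full span → s += 29 → s = 29.0000
seg 3 [108.1°–293.3°] cycloidal, h=23: θ=239.6° here. β=131.5, B=185.2. 23·(0.7100 − sin(2π·0.7100)/(2π)) = 19.8768 → s = 48.8768

48.8768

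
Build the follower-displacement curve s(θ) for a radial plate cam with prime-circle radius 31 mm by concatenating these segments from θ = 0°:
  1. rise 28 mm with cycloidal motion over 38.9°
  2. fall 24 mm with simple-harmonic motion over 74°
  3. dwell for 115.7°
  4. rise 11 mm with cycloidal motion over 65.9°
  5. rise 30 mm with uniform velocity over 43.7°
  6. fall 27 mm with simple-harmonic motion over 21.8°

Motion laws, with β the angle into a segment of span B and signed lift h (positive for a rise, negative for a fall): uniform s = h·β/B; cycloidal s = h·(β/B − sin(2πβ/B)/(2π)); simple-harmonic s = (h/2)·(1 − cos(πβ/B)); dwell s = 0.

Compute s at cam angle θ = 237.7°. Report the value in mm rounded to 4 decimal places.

seg 1 [0°–38.9°] cycloidal, h=28: full span → s += 28 → s = 28.0000
seg 2 [38.9°–112.9°] simple-harmonic, h=-24: full span → s += -24 → s = 4.0000
seg 3 [112.9°–228.6°] dwell: s stays 4.0000
seg 4 [228.6°–294.5°] cycloidal, h=11: θ=237.7° here. β=9.1, B=65.9. 11·(0.1381 − sin(2π·0.1381)/(2π)) = 0.1835 → s = 4.1835

4.1835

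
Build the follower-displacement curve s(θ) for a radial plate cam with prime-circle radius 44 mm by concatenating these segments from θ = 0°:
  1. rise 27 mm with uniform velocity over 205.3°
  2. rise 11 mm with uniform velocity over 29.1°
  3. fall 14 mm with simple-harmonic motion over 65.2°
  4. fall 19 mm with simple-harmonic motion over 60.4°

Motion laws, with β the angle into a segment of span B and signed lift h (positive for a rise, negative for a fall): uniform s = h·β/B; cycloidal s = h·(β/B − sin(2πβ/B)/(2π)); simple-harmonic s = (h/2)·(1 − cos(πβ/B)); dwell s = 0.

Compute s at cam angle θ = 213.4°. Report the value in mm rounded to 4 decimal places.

seg 1 [0°–205.3°] uniform, h=27: full span → s += 27 → s = 27.0000
seg 2 [205.3°–234.4°] uniform, h=11: θ=213.4° here. β=8.1, B=29.1. 11·8.1/29.1 = 3.0619 → s = 30.0619

30.0619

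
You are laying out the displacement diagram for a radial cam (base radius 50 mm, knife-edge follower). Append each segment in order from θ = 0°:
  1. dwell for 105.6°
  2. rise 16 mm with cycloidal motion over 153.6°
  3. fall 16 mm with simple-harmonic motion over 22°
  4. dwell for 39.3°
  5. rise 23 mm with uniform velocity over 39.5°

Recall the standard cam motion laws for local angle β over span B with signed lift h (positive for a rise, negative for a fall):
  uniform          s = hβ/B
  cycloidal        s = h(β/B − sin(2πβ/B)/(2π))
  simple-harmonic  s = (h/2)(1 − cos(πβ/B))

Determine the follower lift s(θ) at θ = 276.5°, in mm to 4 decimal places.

seg 1 [0°–105.6°] dwell: s stays 0.0000
seg 2 [105.6°–259.2°] cycloidal, h=16: full span → s += 16 → s = 16.0000
seg 3 [259.2°–281.2°] simple-harmonic, h=-16: θ=276.5° here. β=17.3, B=22. -16/2·(1 − cos(π·0.7864)) = -14.2648 → s = 1.7352

1.7352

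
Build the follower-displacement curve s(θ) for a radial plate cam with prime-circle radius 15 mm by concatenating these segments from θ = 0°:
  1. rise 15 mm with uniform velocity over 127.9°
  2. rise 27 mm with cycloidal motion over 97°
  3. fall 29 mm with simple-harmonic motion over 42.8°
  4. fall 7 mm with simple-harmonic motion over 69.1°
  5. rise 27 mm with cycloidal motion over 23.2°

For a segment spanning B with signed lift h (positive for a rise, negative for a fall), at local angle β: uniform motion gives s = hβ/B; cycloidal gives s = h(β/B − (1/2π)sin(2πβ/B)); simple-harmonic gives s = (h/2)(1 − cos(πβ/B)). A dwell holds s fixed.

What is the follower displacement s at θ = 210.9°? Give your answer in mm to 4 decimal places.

seg 1 [0°–127.9°] uniform, h=15: full span → s += 15 → s = 15.0000
seg 2 [127.9°–224.9°] cycloidal, h=27: θ=210.9° here. β=83, B=97. 27·(0.8557 − sin(2π·0.8557)/(2π)) = 26.4874 → s = 41.4874

41.4874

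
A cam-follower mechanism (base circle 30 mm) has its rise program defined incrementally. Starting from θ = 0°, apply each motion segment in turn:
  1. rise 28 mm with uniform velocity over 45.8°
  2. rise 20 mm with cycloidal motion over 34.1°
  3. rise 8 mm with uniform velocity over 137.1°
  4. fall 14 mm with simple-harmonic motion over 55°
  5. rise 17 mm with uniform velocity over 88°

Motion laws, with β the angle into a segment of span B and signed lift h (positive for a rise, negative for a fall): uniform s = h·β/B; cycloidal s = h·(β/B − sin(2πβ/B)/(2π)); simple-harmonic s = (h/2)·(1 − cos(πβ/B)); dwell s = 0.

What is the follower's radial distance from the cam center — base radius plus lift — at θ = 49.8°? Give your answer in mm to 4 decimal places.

seg 1 [0°–45.8°] uniform, h=28: full span → s += 28 → s = 28.0000
seg 2 [45.8°–79.9°] cycloidal, h=20: θ=49.8° here. β=4, B=34.1. 20·(0.1173 − sin(2π·0.1173)/(2π)) = 0.2067 → s = 28.2067
radial distance = base radius + s = 30 + 28.2067 = 58.2067

58.2067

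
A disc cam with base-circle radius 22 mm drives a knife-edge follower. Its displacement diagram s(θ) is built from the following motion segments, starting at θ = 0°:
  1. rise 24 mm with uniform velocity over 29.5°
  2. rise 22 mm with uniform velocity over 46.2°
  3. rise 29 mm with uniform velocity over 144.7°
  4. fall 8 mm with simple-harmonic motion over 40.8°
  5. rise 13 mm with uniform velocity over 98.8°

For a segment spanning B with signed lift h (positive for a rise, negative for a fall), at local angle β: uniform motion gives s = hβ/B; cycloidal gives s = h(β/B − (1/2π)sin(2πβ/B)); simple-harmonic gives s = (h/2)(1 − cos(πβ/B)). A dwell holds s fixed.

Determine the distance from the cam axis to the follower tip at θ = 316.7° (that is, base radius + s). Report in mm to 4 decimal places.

seg 1 [0°–29.5°] uniform, h=24: full span → s += 24 → s = 24.0000
seg 2 [29.5°–75.7°] uniform, h=22: full span → s += 22 → s = 46.0000
seg 3 [75.7°–220.4°] uniform, h=29: full span → s += 29 → s = 75.0000
seg 4 [220.4°–261.2°] simple-harmonic, h=-8: full span → s += -8 → s = 67.0000
seg 5 [261.2°–360°] uniform, h=13: θ=316.7° here. β=55.5, B=98.8. 13·55.5/98.8 = 7.3026 → s = 74.3026
radial distance = base radius + s = 22 + 74.3026 = 96.3026

96.3026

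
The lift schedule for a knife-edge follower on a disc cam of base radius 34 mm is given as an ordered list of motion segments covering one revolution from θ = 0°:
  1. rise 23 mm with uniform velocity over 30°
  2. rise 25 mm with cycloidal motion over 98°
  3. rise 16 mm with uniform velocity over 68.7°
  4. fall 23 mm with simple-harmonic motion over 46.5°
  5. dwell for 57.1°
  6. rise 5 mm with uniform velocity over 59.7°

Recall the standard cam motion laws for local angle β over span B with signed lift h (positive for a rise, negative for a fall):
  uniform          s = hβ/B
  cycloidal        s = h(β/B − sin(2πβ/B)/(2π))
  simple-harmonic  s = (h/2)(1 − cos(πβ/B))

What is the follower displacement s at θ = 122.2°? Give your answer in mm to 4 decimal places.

seg 1 [0°–30°] uniform, h=23: full span → s += 23 → s = 23.0000
seg 2 [30°–128°] cycloidal, h=25: θ=122.2° here. β=92.2, B=98. 25·(0.9408 − sin(2π·0.9408)/(2π)) = 24.9661 → s = 47.9661

47.9661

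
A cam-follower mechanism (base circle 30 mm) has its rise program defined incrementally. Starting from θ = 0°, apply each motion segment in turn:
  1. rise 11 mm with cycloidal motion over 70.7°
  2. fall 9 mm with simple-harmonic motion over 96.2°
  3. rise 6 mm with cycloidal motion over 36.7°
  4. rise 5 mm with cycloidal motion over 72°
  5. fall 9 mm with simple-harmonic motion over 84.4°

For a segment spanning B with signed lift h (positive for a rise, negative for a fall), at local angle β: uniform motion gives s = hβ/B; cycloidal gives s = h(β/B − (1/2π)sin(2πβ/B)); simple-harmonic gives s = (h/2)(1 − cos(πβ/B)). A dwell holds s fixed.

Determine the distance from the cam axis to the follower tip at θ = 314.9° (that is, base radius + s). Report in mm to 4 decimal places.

seg 1 [0°–70.7°] cycloidal, h=11: full span → s += 11 → s = 11.0000
seg 2 [70.7°–166.9°] simple-harmonic, h=-9: full span → s += -9 → s = 2.0000
seg 3 [166.9°–203.6°] cycloidal, h=6: full span → s += 6 → s = 8.0000
seg 4 [203.6°–275.6°] cycloidal, h=5: full span → s += 5 → s = 13.0000
seg 5 [275.6°–360°] simple-harmonic, h=-9: θ=314.9° here. β=39.3, B=84.4. -9/2·(1 − cos(π·0.4656)) = -4.0152 → s = 8.9848
radial distance = base radius + s = 30 + 8.9848 = 38.9848

38.9848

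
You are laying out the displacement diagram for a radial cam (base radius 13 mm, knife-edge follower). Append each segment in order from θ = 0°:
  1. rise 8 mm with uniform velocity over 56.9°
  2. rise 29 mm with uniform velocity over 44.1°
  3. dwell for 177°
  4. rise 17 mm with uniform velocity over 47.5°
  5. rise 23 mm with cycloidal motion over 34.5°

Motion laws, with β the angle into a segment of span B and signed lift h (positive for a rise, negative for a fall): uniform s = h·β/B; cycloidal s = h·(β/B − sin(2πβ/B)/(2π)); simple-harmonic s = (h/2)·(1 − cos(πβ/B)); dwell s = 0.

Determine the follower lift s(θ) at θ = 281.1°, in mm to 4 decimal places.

seg 1 [0°–56.9°] uniform, h=8: full span → s += 8 → s = 8.0000
seg 2 [56.9°–101°] uniform, h=29: full span → s += 29 → s = 37.0000
seg 3 [101°–278°] dwell: s stays 37.0000
seg 4 [278°–325.5°] uniform, h=17: θ=281.1° here. β=3.1, B=47.5. 17·3.1/47.5 = 1.1095 → s = 38.1095

38.1095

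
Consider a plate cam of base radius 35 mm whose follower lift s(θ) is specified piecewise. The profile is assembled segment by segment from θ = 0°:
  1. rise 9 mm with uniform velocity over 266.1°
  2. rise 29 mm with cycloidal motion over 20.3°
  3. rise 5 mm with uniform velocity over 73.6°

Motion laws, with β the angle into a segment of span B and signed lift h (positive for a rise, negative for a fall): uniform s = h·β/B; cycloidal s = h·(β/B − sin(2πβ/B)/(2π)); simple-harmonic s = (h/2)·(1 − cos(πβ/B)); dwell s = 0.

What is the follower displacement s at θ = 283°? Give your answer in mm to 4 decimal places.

seg 1 [0°–266.1°] uniform, h=9: full span → s += 9 → s = 9.0000
seg 2 [266.1°–286.4°] cycloidal, h=29: θ=283° here. β=16.9, B=20.3. 29·(0.8325 − sin(2π·0.8325)/(2π)) = 28.1518 → s = 37.1518

37.1518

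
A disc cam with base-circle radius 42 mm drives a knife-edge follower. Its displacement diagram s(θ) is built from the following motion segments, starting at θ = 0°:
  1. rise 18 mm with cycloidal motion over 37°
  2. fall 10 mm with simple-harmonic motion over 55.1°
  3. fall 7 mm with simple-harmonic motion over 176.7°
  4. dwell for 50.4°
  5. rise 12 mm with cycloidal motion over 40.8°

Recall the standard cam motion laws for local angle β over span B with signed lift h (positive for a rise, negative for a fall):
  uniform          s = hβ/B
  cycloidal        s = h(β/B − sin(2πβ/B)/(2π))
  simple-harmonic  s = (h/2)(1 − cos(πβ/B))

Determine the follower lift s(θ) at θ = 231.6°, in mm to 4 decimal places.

seg 1 [0°–37°] cycloidal, h=18: full span → s += 18 → s = 18.0000
seg 2 [37°–92.1°] simple-harmonic, h=-10: full span → s += -10 → s = 8.0000
seg 3 [92.1°–268.8°] simple-harmonic, h=-7: θ=231.6° here. β=139.5, B=176.7. -7/2·(1 − cos(π·0.7895)) = -6.2620 → s = 1.7380

1.7380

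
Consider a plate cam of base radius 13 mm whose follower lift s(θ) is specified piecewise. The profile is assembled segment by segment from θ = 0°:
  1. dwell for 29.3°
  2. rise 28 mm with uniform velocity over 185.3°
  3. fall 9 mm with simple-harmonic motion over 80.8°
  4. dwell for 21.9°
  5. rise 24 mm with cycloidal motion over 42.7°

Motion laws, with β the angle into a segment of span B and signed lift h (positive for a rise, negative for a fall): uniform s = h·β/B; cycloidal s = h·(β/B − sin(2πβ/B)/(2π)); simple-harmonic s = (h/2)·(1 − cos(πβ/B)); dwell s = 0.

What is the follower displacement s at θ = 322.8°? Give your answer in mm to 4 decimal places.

seg 1 [0°–29.3°] dwell: s stays 0.0000
seg 2 [29.3°–214.6°] uniform, h=28: full span → s += 28 → s = 28.0000
seg 3 [214.6°–295.4°] simple-harmonic, h=-9: full span → s += -9 → s = 19.0000
seg 4 [295.4°–317.3°] dwell: s stays 19.0000
seg 5 [317.3°–360°] cycloidal, h=24: θ=322.8° here. β=5.5, B=42.7. 24·(0.1288 − sin(2π·0.1288)/(2π)) = 0.3266 → s = 19.3266

19.3266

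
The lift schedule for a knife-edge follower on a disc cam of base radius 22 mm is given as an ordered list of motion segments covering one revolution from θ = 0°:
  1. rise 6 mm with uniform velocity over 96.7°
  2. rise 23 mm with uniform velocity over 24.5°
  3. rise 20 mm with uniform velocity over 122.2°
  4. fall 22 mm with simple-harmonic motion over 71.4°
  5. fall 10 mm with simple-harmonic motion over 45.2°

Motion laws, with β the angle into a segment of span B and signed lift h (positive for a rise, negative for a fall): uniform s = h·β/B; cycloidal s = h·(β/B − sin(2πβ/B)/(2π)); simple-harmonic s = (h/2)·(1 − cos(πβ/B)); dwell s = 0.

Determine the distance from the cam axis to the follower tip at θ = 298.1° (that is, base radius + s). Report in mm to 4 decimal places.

seg 1 [0°–96.7°] uniform, h=6: full span → s += 6 → s = 6.0000
seg 2 [96.7°–121.2°] uniform, h=23: full span → s += 23 → s = 29.0000
seg 3 [121.2°–243.4°] uniform, h=20: full span → s += 20 → s = 49.0000
seg 4 [243.4°–314.8°] simple-harmonic, h=-22: θ=298.1° here. β=54.7, B=71.4. -22/2·(1 − cos(π·0.7661)) = -19.1616 → s = 29.8384
radial distance = base radius + s = 22 + 29.8384 = 51.8384

51.8384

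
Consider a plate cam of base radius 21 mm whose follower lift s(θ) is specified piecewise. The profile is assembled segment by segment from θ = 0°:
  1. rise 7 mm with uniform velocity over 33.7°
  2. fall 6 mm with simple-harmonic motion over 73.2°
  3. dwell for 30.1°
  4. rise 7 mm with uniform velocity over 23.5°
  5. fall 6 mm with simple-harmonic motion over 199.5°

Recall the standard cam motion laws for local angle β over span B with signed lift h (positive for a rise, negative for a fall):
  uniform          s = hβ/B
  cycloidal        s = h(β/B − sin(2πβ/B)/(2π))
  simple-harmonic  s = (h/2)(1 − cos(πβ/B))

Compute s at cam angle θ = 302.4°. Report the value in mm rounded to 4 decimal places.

seg 1 [0°–33.7°] uniform, h=7: full span → s += 7 → s = 7.0000
seg 2 [33.7°–106.9°] simple-harmonic, h=-6: full span → s += -6 → s = 1.0000
seg 3 [106.9°–137°] dwell: s stays 1.0000
seg 4 [137°–160.5°] uniform, h=7: full span → s += 7 → s = 8.0000
seg 5 [160.5°–360°] simple-harmonic, h=-6: θ=302.4° here. β=141.9, B=199.5. -6/2·(1 − cos(π·0.7113)) = -4.8482 → s = 3.1518

3.1518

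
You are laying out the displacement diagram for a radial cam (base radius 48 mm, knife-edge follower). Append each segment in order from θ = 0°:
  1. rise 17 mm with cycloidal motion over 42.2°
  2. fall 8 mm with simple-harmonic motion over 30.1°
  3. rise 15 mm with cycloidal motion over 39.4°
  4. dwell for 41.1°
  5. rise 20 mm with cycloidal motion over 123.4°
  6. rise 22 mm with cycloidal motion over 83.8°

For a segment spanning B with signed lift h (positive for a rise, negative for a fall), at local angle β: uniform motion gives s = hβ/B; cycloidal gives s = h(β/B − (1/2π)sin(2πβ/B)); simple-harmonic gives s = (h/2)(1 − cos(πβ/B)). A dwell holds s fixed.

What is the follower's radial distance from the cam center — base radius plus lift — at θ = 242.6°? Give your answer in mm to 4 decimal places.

seg 1 [0°–42.2°] cycloidal, h=17: full span → s += 17 → s = 17.0000
seg 2 [42.2°–72.3°] simple-harmonic, h=-8: full span → s += -8 → s = 9.0000
seg 3 [72.3°–111.7°] cycloidal, h=15: full span → s += 15 → s = 24.0000
seg 4 [111.7°–152.8°] dwell: s stays 24.0000
seg 5 [152.8°–276.2°] cycloidal, h=20: θ=242.6° here. β=89.8, B=123.4. 20·(0.7277 − sin(2π·0.7277)/(2π)) = 17.7062 → s = 41.7062
radial distance = base radius + s = 48 + 41.7062 = 89.7062

89.7062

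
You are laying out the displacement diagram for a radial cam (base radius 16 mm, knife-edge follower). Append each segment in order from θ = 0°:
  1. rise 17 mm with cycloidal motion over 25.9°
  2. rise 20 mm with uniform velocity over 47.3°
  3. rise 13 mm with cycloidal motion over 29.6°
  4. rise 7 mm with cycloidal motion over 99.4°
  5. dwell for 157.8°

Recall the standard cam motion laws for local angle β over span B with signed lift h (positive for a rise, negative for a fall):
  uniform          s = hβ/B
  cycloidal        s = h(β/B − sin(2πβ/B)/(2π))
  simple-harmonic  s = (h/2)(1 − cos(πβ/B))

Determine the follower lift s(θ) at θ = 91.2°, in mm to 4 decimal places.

seg 1 [0°–25.9°] cycloidal, h=17: full span → s += 17 → s = 17.0000
seg 2 [25.9°–73.2°] uniform, h=20: full span → s += 20 → s = 37.0000
seg 3 [73.2°–102.8°] cycloidal, h=13: θ=91.2° here. β=18, B=29.6. 13·(0.6081 − sin(2π·0.6081)/(2π)) = 9.2052 → s = 46.2052

46.2052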